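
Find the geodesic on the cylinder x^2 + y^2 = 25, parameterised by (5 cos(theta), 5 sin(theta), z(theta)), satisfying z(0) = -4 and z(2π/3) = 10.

Parameterise the cylinder of radius R = 5 as
    r(θ) = (5 cos θ, 5 sin θ, z(θ)).
The arc-length element is
    ds = sqrt(25 + (dz/dθ)^2) dθ,
so the Lagrangian is L = sqrt(25 + z'^2).
L depends on z' only, not on z or θ, so ∂L/∂z = 0 and
    ∂L/∂z' = z' / sqrt(25 + z'^2).
The Euler-Lagrange equation gives
    d/dθ( z' / sqrt(25 + z'^2) ) = 0,
so z' is constant. Integrating once:
    z(θ) = a θ + b,
a helix on the cylinder (a straight line when the cylinder is unrolled). The constants a, b are determined by the endpoint conditions.
With endpoint conditions z(0) = -4 and z(2π/3) = 10: from z(0) = b we get b = -4, and a·2π/3 + -4 = 10 gives a = 21/π, so
    z(θ) = (21/π) θ − 4.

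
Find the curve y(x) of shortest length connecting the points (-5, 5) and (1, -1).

Arc-length functional: J[y] = ∫ sqrt(1 + (y')^2) dx.
Lagrangian L = sqrt(1 + (y')^2) has no explicit y dependence, so ∂L/∂y = 0 and the Euler-Lagrange equation gives
    d/dx( y' / sqrt(1 + (y')^2) ) = 0  ⇒  y' / sqrt(1 + (y')^2) = const.
Hence y' is constant, so y(x) is affine.
Fitting the endpoints (-5, 5) and (1, -1):
    slope m = ((-1) − 5) / (1 − (-5)) = -1,
    intercept c = 5 − m·(-5) = 0.
Extremal: y(x) = -x.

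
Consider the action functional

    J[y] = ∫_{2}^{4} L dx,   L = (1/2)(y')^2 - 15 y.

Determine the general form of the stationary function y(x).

The Lagrangian is L = (1/2)(y')^2 - 15 y.
∂L/∂y = -15.
∂L/∂y' = y'.
The Euler-Lagrange equation d/dx(∂L/∂y') − ∂L/∂y = 0 becomes:
    y'' + 15 = 0
General solution: y(x) = -(15/2) x^2 + A x + B, where A and B are arbitrary constants fixed by the endpoint conditions.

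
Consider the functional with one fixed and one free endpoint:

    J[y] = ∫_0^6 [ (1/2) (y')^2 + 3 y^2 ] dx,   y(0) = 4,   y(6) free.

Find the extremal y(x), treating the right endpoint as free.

The Lagrangian L = (1/2) (y')^2 + 3 y^2 gives
    ∂L/∂y = 6 y,   ∂L/∂y' = y'.
Euler-Lagrange: y'' − 6 y = 0.
With k = sqrt(6), the general solution is
    y(x) = A cosh(sqrt(6) x) + B sinh(sqrt(6) x).
Fixed left endpoint y(0) = 4 ⇒ A = 4.
The right endpoint x = 6 is free, so the natural (transversality) condition is ∂L/∂y' |_{x=6} = 0, i.e. y'(6) = 0.
Compute y'(x) = A k sinh(k x) + B k cosh(k x), so
    y'(6) = A k sinh(k·6) + B k cosh(k·6) = 0
    ⇒ B = −A tanh(k·6) = − 4 tanh(sqrt(6)·6).
Therefore the extremal is
    y(x) = 4 cosh(sqrt(6) x) − 4 tanh(sqrt(6)·6) sinh(sqrt(6) x).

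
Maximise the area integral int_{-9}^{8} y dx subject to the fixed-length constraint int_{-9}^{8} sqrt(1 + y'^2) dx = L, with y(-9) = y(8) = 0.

Set up the augmented Lagrangian using a multiplier λ for the length constraint:
    F(y, y') = y − λ sqrt(1 + y'^2).
F has no explicit x dependence, so the Beltrami identity yields a first integral
    F − y' ∂F/∂y' = C.
Compute ∂F/∂y' = −λ y' / sqrt(1 + y'^2). Then
    y − λ sqrt(1 + y'^2) + λ y'^2 / sqrt(1 + y'^2) = C
    ⇒  y − λ / sqrt(1 + y'^2) = C.
Solving for y' and integrating gives
    (x − a)^2 + (y − b)^2 = λ^2,
a circular arc of radius λ. The constants a, b are determined by the endpoint conditions y(-9) = y(8) = 0, and λ is fixed implicitly by the length constraint
    ∫_{-9}^{8} sqrt(1 + y'^2) dx = L.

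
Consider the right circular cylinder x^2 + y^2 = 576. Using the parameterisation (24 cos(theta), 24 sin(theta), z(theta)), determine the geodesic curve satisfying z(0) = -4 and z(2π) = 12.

Parameterise the cylinder of radius R = 24 as
    r(θ) = (24 cos θ, 24 sin θ, z(θ)).
The arc-length element is
    ds = sqrt(576 + (dz/dθ)^2) dθ,
so the Lagrangian is L = sqrt(576 + z'^2).
L depends on z' only, not on z or θ, so ∂L/∂z = 0 and
    ∂L/∂z' = z' / sqrt(576 + z'^2).
The Euler-Lagrange equation gives
    d/dθ( z' / sqrt(576 + z'^2) ) = 0,
so z' is constant. Integrating once:
    z(θ) = a θ + b,
a helix on the cylinder (a straight line when the cylinder is unrolled). The constants a, b are determined by the endpoint conditions.
With endpoint conditions z(0) = -4 and z(2π) = 12: from z(0) = b we get b = -4, and a·2π + -4 = 12 gives a = 8/π, so
    z(θ) = (8/π) θ − 4.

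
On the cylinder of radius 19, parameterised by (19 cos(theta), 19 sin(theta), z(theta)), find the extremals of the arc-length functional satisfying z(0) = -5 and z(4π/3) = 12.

Parameterise the cylinder of radius R = 19 as
    r(θ) = (19 cos θ, 19 sin θ, z(θ)).
The arc-length element is
    ds = sqrt(361 + (dz/dθ)^2) dθ,
so the Lagrangian is L = sqrt(361 + z'^2).
L depends on z' only, not on z or θ, so ∂L/∂z = 0 and
    ∂L/∂z' = z' / sqrt(361 + z'^2).
The Euler-Lagrange equation gives
    d/dθ( z' / sqrt(361 + z'^2) ) = 0,
so z' is constant. Integrating once:
    z(θ) = a θ + b,
a helix on the cylinder (a straight line when the cylinder is unrolled). The constants a, b are determined by the endpoint conditions.
With endpoint conditions z(0) = -5 and z(4π/3) = 12: from z(0) = b we get b = -5, and a·4π/3 + -5 = 12 gives a = 51/(4π), so
    z(θ) = (51/(4π)) θ − 5.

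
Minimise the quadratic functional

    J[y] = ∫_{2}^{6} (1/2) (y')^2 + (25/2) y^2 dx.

The Lagrangian is L = (1/2) (y')^2 + (25/2) y^2.
Compute ∂L/∂y = 25y, ∂L/∂y' = y'.
The Euler-Lagrange equation d/dx(∂L/∂y') − ∂L/∂y = 0 reduces to
    y'' − 25 y = 0.
Its general solution is
    y(x) = A e^(5x) + B e^(−5x),
with A, B fixed by the endpoint conditions.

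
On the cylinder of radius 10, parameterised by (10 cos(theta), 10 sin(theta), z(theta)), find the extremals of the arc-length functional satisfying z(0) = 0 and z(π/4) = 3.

Parameterise the cylinder of radius R = 10 as
    r(θ) = (10 cos θ, 10 sin θ, z(θ)).
The arc-length element is
    ds = sqrt(100 + (dz/dθ)^2) dθ,
so the Lagrangian is L = sqrt(100 + z'^2).
L depends on z' only, not on z or θ, so ∂L/∂z = 0 and
    ∂L/∂z' = z' / sqrt(100 + z'^2).
The Euler-Lagrange equation gives
    d/dθ( z' / sqrt(100 + z'^2) ) = 0,
so z' is constant. Integrating once:
    z(θ) = a θ + b,
a helix on the cylinder (a straight line when the cylinder is unrolled). The constants a, b are determined by the endpoint conditions.
With endpoint conditions z(0) = 0 and z(π/4) = 3: from z(0) = b we get b = 0, and a·π/4 + 0 = 3 gives a = 12/π, so
    z(θ) = (12/π) θ.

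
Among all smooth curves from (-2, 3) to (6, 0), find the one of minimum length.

Arc-length functional: J[y] = ∫ sqrt(1 + (y')^2) dx.
Lagrangian L = sqrt(1 + (y')^2) has no explicit y dependence, so ∂L/∂y = 0 and the Euler-Lagrange equation gives
    d/dx( y' / sqrt(1 + (y')^2) ) = 0  ⇒  y' / sqrt(1 + (y')^2) = const.
Hence y' is constant, so y(x) is affine.
Fitting the endpoints (-2, 3) and (6, 0):
    slope m = (0 − 3) / (6 − (-2)) = -3/8,
    intercept c = 3 − m·(-2) = 9/4.
Extremal: y(x) = (-3/8) x + 9/4.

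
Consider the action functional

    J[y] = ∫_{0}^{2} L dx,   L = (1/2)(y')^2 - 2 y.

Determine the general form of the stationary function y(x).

The Lagrangian is L = (1/2)(y')^2 - 2 y.
∂L/∂y = -2.
∂L/∂y' = y'.
The Euler-Lagrange equation d/dx(∂L/∂y') − ∂L/∂y = 0 becomes:
    y'' + 2 = 0
General solution: y(x) = -x^2 + A x + B, where A and B are arbitrary constants fixed by the endpoint conditions.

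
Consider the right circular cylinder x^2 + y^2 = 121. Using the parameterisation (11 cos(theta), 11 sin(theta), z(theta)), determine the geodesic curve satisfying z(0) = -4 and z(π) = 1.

Parameterise the cylinder of radius R = 11 as
    r(θ) = (11 cos θ, 11 sin θ, z(θ)).
The arc-length element is
    ds = sqrt(121 + (dz/dθ)^2) dθ,
so the Lagrangian is L = sqrt(121 + z'^2).
L depends on z' only, not on z or θ, so ∂L/∂z = 0 and
    ∂L/∂z' = z' / sqrt(121 + z'^2).
The Euler-Lagrange equation gives
    d/dθ( z' / sqrt(121 + z'^2) ) = 0,
so z' is constant. Integrating once:
    z(θ) = a θ + b,
a helix on the cylinder (a straight line when the cylinder is unrolled). The constants a, b are determined by the endpoint conditions.
With endpoint conditions z(0) = -4 and z(π) = 1: from z(0) = b we get b = -4, and a·π + -4 = 1 gives a = 5/π, so
    z(θ) = (5/π) θ − 4.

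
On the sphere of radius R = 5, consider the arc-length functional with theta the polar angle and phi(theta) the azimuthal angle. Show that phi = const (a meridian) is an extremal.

On the sphere of radius R = 5 with spherical coordinates (θ, φ), the induced metric is
    ds^2 = 25(dθ^2 + sin^2(θ) dφ^2).
Using θ as the parameter, the arc-length functional becomes
    J[φ] = ∫ 5 sqrt(1 + sin^2(θ) (dφ/dθ)^2) dθ.
So L = 5 sqrt(1 + sin^2(θ) φ'^2). Compute
    ∂L/∂φ = 0  (L has no explicit φ dependence),
    ∂L/∂φ' = 5 sin^2(θ) φ' / sqrt(1 + sin^2(θ) φ'^2).
For the candidate φ(θ) = c (constant), φ' = 0, so ∂L/∂φ' evaluated along the candidate vanishes, and ∂L/∂φ is identically zero. Hence
    d/dθ(∂L/∂φ') − ∂L/∂φ = 0
is satisfied. Therefore meridians φ = const are extremals of arc length — they are geodesics on the sphere.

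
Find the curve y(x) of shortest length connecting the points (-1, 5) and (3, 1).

Arc-length functional: J[y] = ∫ sqrt(1 + (y')^2) dx.
Lagrangian L = sqrt(1 + (y')^2) has no explicit y dependence, so ∂L/∂y = 0 and the Euler-Lagrange equation gives
    d/dx( y' / sqrt(1 + (y')^2) ) = 0  ⇒  y' / sqrt(1 + (y')^2) = const.
Hence y' is constant, so y(x) is affine.
Fitting the endpoints (-1, 5) and (3, 1):
    slope m = (1 − 5) / (3 − (-1)) = -1,
    intercept c = 5 − m·(-1) = 4.
Extremal: y(x) = -x + 4.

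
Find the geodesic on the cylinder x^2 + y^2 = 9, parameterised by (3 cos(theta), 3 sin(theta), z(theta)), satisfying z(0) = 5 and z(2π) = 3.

Parameterise the cylinder of radius R = 3 as
    r(θ) = (3 cos θ, 3 sin θ, z(θ)).
The arc-length element is
    ds = sqrt(9 + (dz/dθ)^2) dθ,
so the Lagrangian is L = sqrt(9 + z'^2).
L depends on z' only, not on z or θ, so ∂L/∂z = 0 and
    ∂L/∂z' = z' / sqrt(9 + z'^2).
The Euler-Lagrange equation gives
    d/dθ( z' / sqrt(9 + z'^2) ) = 0,
so z' is constant. Integrating once:
    z(θ) = a θ + b,
a helix on the cylinder (a straight line when the cylinder is unrolled). The constants a, b are determined by the endpoint conditions.
With endpoint conditions z(0) = 5 and z(2π) = 3: from z(0) = b we get b = 5, and a·2π + 5 = 3 gives a = -1/π, so
    z(θ) = (-1/π) θ + 5.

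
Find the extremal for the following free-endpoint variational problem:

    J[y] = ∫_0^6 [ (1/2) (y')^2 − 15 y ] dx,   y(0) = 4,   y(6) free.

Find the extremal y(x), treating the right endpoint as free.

The Lagrangian L = (1/2) (y')^2 − 15 y gives
    ∂L/∂y = −15,   ∂L/∂y' = y'.
Euler-Lagrange: d/dx(y') − (−15) = 0, i.e. y'' + 15 = 0, so
    y(x) = −(15/2) x^2 + C1 x + C2.
Fixed left endpoint y(0) = 4 ⇒ C2 = 4.
The right endpoint x = 6 is free, so the natural (transversality) condition is ∂L/∂y' |_{x=6} = 0, i.e. y'(6) = 0.
Compute y'(x) = −15 x + C1, so y'(6) = −90 + C1 = 0 ⇒ C1 = 90.
Therefore the extremal is
    y(x) = −(15/2) x^2 + 90 x + 4.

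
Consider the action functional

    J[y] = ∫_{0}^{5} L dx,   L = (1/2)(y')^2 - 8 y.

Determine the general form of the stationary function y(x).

The Lagrangian is L = (1/2)(y')^2 - 8 y.
∂L/∂y = -8.
∂L/∂y' = y'.
The Euler-Lagrange equation d/dx(∂L/∂y') − ∂L/∂y = 0 becomes:
    y'' + 8 = 0
General solution: y(x) = -4 x^2 + A x + B, where A and B are arbitrary constants fixed by the endpoint conditions.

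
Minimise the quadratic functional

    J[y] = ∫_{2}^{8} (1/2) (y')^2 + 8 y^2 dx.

The Lagrangian is L = (1/2) (y')^2 + 8 y^2.
Compute ∂L/∂y = 16y, ∂L/∂y' = y'.
The Euler-Lagrange equation d/dx(∂L/∂y') − ∂L/∂y = 0 reduces to
    y'' − 16 y = 0.
Its general solution is
    y(x) = A e^(4x) + B e^(−4x),
with A, B fixed by the endpoint conditions.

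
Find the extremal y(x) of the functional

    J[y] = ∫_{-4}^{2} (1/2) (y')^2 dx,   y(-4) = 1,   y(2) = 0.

The Lagrangian is L = (1/2) (y')^2.
Compute ∂L/∂y = 0, ∂L/∂y' = y'.
The Euler-Lagrange equation d/dx(∂L/∂y') − ∂L/∂y = 0 reduces to
    y'' = 0.
Its general solution is
    y(x) = A x + B,
with A, B fixed by the endpoint conditions.
Applying the endpoint conditions y(-4) = 1 and y(2) = 0: solve A·-4 + B = 1 and A·2 + B = 0. Subtracting gives A(2 − -4) = 0 − 1, so A = -1/6, and B = 1 − A·-4 = 1/3. Therefore
    y(x) = (-1/6) x + 1/3.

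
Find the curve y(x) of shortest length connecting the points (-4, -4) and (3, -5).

Arc-length functional: J[y] = ∫ sqrt(1 + (y')^2) dx.
Lagrangian L = sqrt(1 + (y')^2) has no explicit y dependence, so ∂L/∂y = 0 and the Euler-Lagrange equation gives
    d/dx( y' / sqrt(1 + (y')^2) ) = 0  ⇒  y' / sqrt(1 + (y')^2) = const.
Hence y' is constant, so y(x) is affine.
Fitting the endpoints (-4, -4) and (3, -5):
    slope m = ((-5) − (-4)) / (3 − (-4)) = -1/7,
    intercept c = (-4) − m·(-4) = -32/7.
Extremal: y(x) = (-1/7) x - 32/7.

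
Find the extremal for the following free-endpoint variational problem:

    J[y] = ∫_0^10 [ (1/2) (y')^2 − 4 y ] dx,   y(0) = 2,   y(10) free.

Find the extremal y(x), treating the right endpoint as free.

The Lagrangian L = (1/2) (y')^2 − 4 y gives
    ∂L/∂y = −4,   ∂L/∂y' = y'.
Euler-Lagrange: d/dx(y') − (−4) = 0, i.e. y'' + 4 = 0, so
    y(x) = −(4/2) x^2 + C1 x + C2.
Fixed left endpoint y(0) = 2 ⇒ C2 = 2.
The right endpoint x = 10 is free, so the natural (transversality) condition is ∂L/∂y' |_{x=10} = 0, i.e. y'(10) = 0.
Compute y'(x) = −4 x + C1, so y'(10) = −40 + C1 = 0 ⇒ C1 = 40.
Therefore the extremal is
    y(x) = −2 x^2 + 40 x + 2.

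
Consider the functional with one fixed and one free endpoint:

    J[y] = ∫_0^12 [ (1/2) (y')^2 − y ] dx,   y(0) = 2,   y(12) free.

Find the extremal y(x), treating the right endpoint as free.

The Lagrangian L = (1/2) (y')^2 − y gives
    ∂L/∂y = −1,   ∂L/∂y' = y'.
Euler-Lagrange: d/dx(y') − (−1) = 0, i.e. y'' + 1 = 0, so
    y(x) = −(1/2) x^2 + C1 x + C2.
Fixed left endpoint y(0) = 2 ⇒ C2 = 2.
The right endpoint x = 12 is free, so the natural (transversality) condition is ∂L/∂y' |_{x=12} = 0, i.e. y'(12) = 0.
Compute y'(x) = −1 x + C1, so y'(12) = −12 + C1 = 0 ⇒ C1 = 12.
Therefore the extremal is
    y(x) = −x^2/2 + 12 x + 2.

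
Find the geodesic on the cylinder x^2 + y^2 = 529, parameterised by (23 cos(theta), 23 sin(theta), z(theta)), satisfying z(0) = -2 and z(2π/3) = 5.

Parameterise the cylinder of radius R = 23 as
    r(θ) = (23 cos θ, 23 sin θ, z(θ)).
The arc-length element is
    ds = sqrt(529 + (dz/dθ)^2) dθ,
so the Lagrangian is L = sqrt(529 + z'^2).
L depends on z' only, not on z or θ, so ∂L/∂z = 0 and
    ∂L/∂z' = z' / sqrt(529 + z'^2).
The Euler-Lagrange equation gives
    d/dθ( z' / sqrt(529 + z'^2) ) = 0,
so z' is constant. Integrating once:
    z(θ) = a θ + b,
a helix on the cylinder (a straight line when the cylinder is unrolled). The constants a, b are determined by the endpoint conditions.
With endpoint conditions z(0) = -2 and z(2π/3) = 5: from z(0) = b we get b = -2, and a·2π/3 + -2 = 5 gives a = 21/(2π), so
    z(θ) = (21/(2π)) θ − 2.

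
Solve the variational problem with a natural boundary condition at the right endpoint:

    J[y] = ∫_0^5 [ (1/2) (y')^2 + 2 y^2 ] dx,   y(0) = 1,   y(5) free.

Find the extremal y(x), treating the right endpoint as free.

The Lagrangian L = (1/2) (y')^2 + 2 y^2 gives
    ∂L/∂y = 4 y,   ∂L/∂y' = y'.
Euler-Lagrange: y'' − 4 y = 0.
With k = 2, the general solution is
    y(x) = A cosh(2 x) + B sinh(2 x).
Fixed left endpoint y(0) = 1 ⇒ A = 1.
The right endpoint x = 5 is free, so the natural (transversality) condition is ∂L/∂y' |_{x=5} = 0, i.e. y'(5) = 0.
Compute y'(x) = A k sinh(k x) + B k cosh(k x), so
    y'(5) = A k sinh(k·5) + B k cosh(k·5) = 0
    ⇒ B = −A tanh(k·5) = − tanh(2·5).
Therefore the extremal is
    y(x) = cosh(2 x) − tanh(2·5) sinh(2 x).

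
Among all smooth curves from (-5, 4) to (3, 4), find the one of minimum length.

Arc-length functional: J[y] = ∫ sqrt(1 + (y')^2) dx.
Lagrangian L = sqrt(1 + (y')^2) has no explicit y dependence, so ∂L/∂y = 0 and the Euler-Lagrange equation gives
    d/dx( y' / sqrt(1 + (y')^2) ) = 0  ⇒  y' / sqrt(1 + (y')^2) = const.
Hence y' is constant, so y(x) is affine.
Fitting the endpoints (-5, 4) and (3, 4):
    slope m = (4 − 4) / (3 − (-5)) = 0,
    intercept c = 4 − m·(-5) = 4.
Extremal: y(x) = 4.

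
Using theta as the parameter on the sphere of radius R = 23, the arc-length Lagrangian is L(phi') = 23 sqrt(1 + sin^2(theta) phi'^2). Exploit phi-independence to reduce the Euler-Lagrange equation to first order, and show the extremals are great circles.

On the sphere of radius R = 23 with spherical coordinates (θ, φ), the induced metric is
    ds^2 = 529(dθ^2 + sin^2(θ) dφ^2).
Parameterise by θ; the arc-length functional is
    J[φ] = ∫ 23 sqrt(1 + sin^2(θ) (dφ/dθ)^2) dθ,
so L = 23 sqrt(1 + sin^2(θ) φ'^2). Compute
    ∂L/∂φ = 0  (L has no explicit φ dependence),
    ∂L/∂φ' = 23 sin^2(θ) φ' / sqrt(1 + sin^2(θ) φ'^2).
Since ∂L/∂φ = 0, the Euler-Lagrange equation
    d/dθ(∂L/∂φ') − ∂L/∂φ = 0
reduces to d/dθ(∂L/∂φ') = 0, i.e. the momentum conjugate to φ is conserved:
    23 sin^2(θ) φ' / sqrt(1 + sin^2(θ) φ'^2) = C.
The overall factor of 23 is constant, so dividing through gives Clairaut's relation sin^2(θ) φ' / sqrt(1 + sin^2(θ) φ'^2) = C' (with C' = C/23). Solving for φ' and integrating gives the great-circle family
    cot(θ) = A cos(φ − φ_0),
i.e. the intersection of the sphere with a plane through the origin. The two constants A and φ_0 (equivalently C and one phase) are fixed by the two endpoint conditions.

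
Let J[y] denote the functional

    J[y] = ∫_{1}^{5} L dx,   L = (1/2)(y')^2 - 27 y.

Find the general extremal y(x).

The Lagrangian is L = (1/2)(y')^2 - 27 y.
∂L/∂y = -27.
∂L/∂y' = y'.
The Euler-Lagrange equation d/dx(∂L/∂y') − ∂L/∂y = 0 becomes:
    y'' + 27 = 0
General solution: y(x) = -(27/2) x^2 + A x + B, where A and B are arbitrary constants fixed by the endpoint conditions.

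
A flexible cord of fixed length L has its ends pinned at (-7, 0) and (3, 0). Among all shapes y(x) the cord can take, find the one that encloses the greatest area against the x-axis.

Set up the augmented Lagrangian using a multiplier λ for the length constraint:
    F(y, y') = y − λ sqrt(1 + y'^2).
F has no explicit x dependence, so the Beltrami identity yields a first integral
    F − y' ∂F/∂y' = C.
Compute ∂F/∂y' = −λ y' / sqrt(1 + y'^2). Then
    y − λ sqrt(1 + y'^2) + λ y'^2 / sqrt(1 + y'^2) = C
    ⇒  y − λ / sqrt(1 + y'^2) = C.
Solving for y' and integrating gives
    (x − a)^2 + (y − b)^2 = λ^2,
a circular arc of radius λ. The constants a, b are determined by the endpoint conditions y(-7) = y(3) = 0, and λ is fixed implicitly by the length constraint
    ∫_{-7}^{3} sqrt(1 + y'^2) dx = L.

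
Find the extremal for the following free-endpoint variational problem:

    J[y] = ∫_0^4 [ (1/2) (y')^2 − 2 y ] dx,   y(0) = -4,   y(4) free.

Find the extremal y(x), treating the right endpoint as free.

The Lagrangian L = (1/2) (y')^2 − 2 y gives
    ∂L/∂y = −2,   ∂L/∂y' = y'.
Euler-Lagrange: d/dx(y') − (−2) = 0, i.e. y'' + 2 = 0, so
    y(x) = −(2/2) x^2 + C1 x + C2.
Fixed left endpoint y(0) = -4 ⇒ C2 = -4.
The right endpoint x = 4 is free, so the natural (transversality) condition is ∂L/∂y' |_{x=4} = 0, i.e. y'(4) = 0.
Compute y'(x) = −2 x + C1, so y'(4) = −8 + C1 = 0 ⇒ C1 = 8.
Therefore the extremal is
    y(x) = −x^2 + 8 x − 4.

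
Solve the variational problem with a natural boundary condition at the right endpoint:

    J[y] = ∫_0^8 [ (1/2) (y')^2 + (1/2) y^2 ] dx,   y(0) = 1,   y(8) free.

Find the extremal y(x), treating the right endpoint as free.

The Lagrangian L = (1/2) (y')^2 + (1/2) y^2 gives
    ∂L/∂y = 1 y,   ∂L/∂y' = y'.
Euler-Lagrange: y'' − y = 0.
With k = 1, the general solution is
    y(x) = A cosh(x) + B sinh(x).
Fixed left endpoint y(0) = 1 ⇒ A = 1.
The right endpoint x = 8 is free, so the natural (transversality) condition is ∂L/∂y' |_{x=8} = 0, i.e. y'(8) = 0.
Compute y'(x) = A k sinh(k x) + B k cosh(k x), so
    y'(8) = A k sinh(k·8) + B k cosh(k·8) = 0
    ⇒ B = −A tanh(k·8) = − tanh(1·8).
Therefore the extremal is
    y(x) = cosh(1 x) − tanh(1·8) sinh(1 x).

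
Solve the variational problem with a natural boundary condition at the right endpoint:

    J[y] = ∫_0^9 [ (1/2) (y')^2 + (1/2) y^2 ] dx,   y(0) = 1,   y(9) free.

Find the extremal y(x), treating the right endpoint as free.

The Lagrangian L = (1/2) (y')^2 + (1/2) y^2 gives
    ∂L/∂y = 1 y,   ∂L/∂y' = y'.
Euler-Lagrange: y'' − y = 0.
With k = 1, the general solution is
    y(x) = A cosh(x) + B sinh(x).
Fixed left endpoint y(0) = 1 ⇒ A = 1.
The right endpoint x = 9 is free, so the natural (transversality) condition is ∂L/∂y' |_{x=9} = 0, i.e. y'(9) = 0.
Compute y'(x) = A k sinh(k x) + B k cosh(k x), so
    y'(9) = A k sinh(k·9) + B k cosh(k·9) = 0
    ⇒ B = −A tanh(k·9) = − tanh(1·9).
Therefore the extremal is
    y(x) = cosh(1 x) − tanh(1·9) sinh(1 x).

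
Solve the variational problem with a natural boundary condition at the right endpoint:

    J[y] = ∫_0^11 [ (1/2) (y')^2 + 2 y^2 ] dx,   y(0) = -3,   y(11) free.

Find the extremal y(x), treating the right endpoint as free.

The Lagrangian L = (1/2) (y')^2 + 2 y^2 gives
    ∂L/∂y = 4 y,   ∂L/∂y' = y'.
Euler-Lagrange: y'' − 4 y = 0.
With k = 2, the general solution is
    y(x) = A cosh(2 x) + B sinh(2 x).
Fixed left endpoint y(0) = -3 ⇒ A = -3.
The right endpoint x = 11 is free, so the natural (transversality) condition is ∂L/∂y' |_{x=11} = 0, i.e. y'(11) = 0.
Compute y'(x) = A k sinh(k x) + B k cosh(k x), so
    y'(11) = A k sinh(k·11) + B k cosh(k·11) = 0
    ⇒ B = −A tanh(k·11) = 3 tanh(2·11).
Therefore the extremal is
    y(x) = −3 cosh(2 x) + 3 tanh(2·11) sinh(2 x).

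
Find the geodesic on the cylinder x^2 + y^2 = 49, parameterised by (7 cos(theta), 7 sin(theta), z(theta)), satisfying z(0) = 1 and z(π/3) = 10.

Parameterise the cylinder of radius R = 7 as
    r(θ) = (7 cos θ, 7 sin θ, z(θ)).
The arc-length element is
    ds = sqrt(49 + (dz/dθ)^2) dθ,
so the Lagrangian is L = sqrt(49 + z'^2).
L depends on z' only, not on z or θ, so ∂L/∂z = 0 and
    ∂L/∂z' = z' / sqrt(49 + z'^2).
The Euler-Lagrange equation gives
    d/dθ( z' / sqrt(49 + z'^2) ) = 0,
so z' is constant. Integrating once:
    z(θ) = a θ + b,
a helix on the cylinder (a straight line when the cylinder is unrolled). The constants a, b are determined by the endpoint conditions.
With endpoint conditions z(0) = 1 and z(π/3) = 10: from z(0) = b we get b = 1, and a·π/3 + 1 = 10 gives a = 27/π, so
    z(θ) = (27/π) θ + 1.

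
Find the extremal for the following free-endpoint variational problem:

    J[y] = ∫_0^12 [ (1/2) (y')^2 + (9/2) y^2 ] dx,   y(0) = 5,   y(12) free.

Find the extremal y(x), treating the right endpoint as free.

The Lagrangian L = (1/2) (y')^2 + (9/2) y^2 gives
    ∂L/∂y = 9 y,   ∂L/∂y' = y'.
Euler-Lagrange: y'' − 9 y = 0.
With k = 3, the general solution is
    y(x) = A cosh(3 x) + B sinh(3 x).
Fixed left endpoint y(0) = 5 ⇒ A = 5.
The right endpoint x = 12 is free, so the natural (transversality) condition is ∂L/∂y' |_{x=12} = 0, i.e. y'(12) = 0.
Compute y'(x) = A k sinh(k x) + B k cosh(k x), so
    y'(12) = A k sinh(k·12) + B k cosh(k·12) = 0
    ⇒ B = −A tanh(k·12) = − 5 tanh(3·12).
Therefore the extremal is
    y(x) = 5 cosh(3 x) − 5 tanh(3·12) sinh(3 x).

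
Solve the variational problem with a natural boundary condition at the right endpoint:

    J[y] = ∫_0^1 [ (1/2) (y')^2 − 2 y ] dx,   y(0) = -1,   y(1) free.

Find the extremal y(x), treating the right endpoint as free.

The Lagrangian L = (1/2) (y')^2 − 2 y gives
    ∂L/∂y = −2,   ∂L/∂y' = y'.
Euler-Lagrange: d/dx(y') − (−2) = 0, i.e. y'' + 2 = 0, so
    y(x) = −(2/2) x^2 + C1 x + C2.
Fixed left endpoint y(0) = -1 ⇒ C2 = -1.
The right endpoint x = 1 is free, so the natural (transversality) condition is ∂L/∂y' |_{x=1} = 0, i.e. y'(1) = 0.
Compute y'(x) = −2 x + C1, so y'(1) = −2 + C1 = 0 ⇒ C1 = 2.
Therefore the extremal is
    y(x) = −x^2 + 2 x − 1.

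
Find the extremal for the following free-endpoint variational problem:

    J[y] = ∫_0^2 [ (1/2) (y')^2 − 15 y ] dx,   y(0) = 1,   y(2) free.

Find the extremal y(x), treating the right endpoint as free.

The Lagrangian L = (1/2) (y')^2 − 15 y gives
    ∂L/∂y = −15,   ∂L/∂y' = y'.
Euler-Lagrange: d/dx(y') − (−15) = 0, i.e. y'' + 15 = 0, so
    y(x) = −(15/2) x^2 + C1 x + C2.
Fixed left endpoint y(0) = 1 ⇒ C2 = 1.
The right endpoint x = 2 is free, so the natural (transversality) condition is ∂L/∂y' |_{x=2} = 0, i.e. y'(2) = 0.
Compute y'(x) = −15 x + C1, so y'(2) = −30 + C1 = 0 ⇒ C1 = 30.
Therefore the extremal is
    y(x) = −(15/2) x^2 + 30 x + 1.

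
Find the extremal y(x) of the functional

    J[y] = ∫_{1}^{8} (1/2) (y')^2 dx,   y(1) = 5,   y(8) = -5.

The Lagrangian is L = (1/2) (y')^2.
Compute ∂L/∂y = 0, ∂L/∂y' = y'.
The Euler-Lagrange equation d/dx(∂L/∂y') − ∂L/∂y = 0 reduces to
    y'' = 0.
Its general solution is
    y(x) = A x + B,
with A, B fixed by the endpoint conditions.
Applying the endpoint conditions y(1) = 5 and y(8) = -5: solve A·1 + B = 5 and A·8 + B = -5. Subtracting gives A(8 − 1) = -5 − 5, so A = -10/7, and B = 5 − A·1 = 45/7. Therefore
    y(x) = (-10/7) x + 45/7.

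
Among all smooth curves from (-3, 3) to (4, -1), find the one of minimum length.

Arc-length functional: J[y] = ∫ sqrt(1 + (y')^2) dx.
Lagrangian L = sqrt(1 + (y')^2) has no explicit y dependence, so ∂L/∂y = 0 and the Euler-Lagrange equation gives
    d/dx( y' / sqrt(1 + (y')^2) ) = 0  ⇒  y' / sqrt(1 + (y')^2) = const.
Hence y' is constant, so y(x) is affine.
Fitting the endpoints (-3, 3) and (4, -1):
    slope m = ((-1) − 3) / (4 − (-3)) = -4/7,
    intercept c = 3 − m·(-3) = 9/7.
Extremal: y(x) = (-4/7) x + 9/7.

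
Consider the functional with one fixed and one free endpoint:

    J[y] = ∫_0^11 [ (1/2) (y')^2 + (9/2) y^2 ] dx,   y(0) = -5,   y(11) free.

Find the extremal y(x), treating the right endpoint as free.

The Lagrangian L = (1/2) (y')^2 + (9/2) y^2 gives
    ∂L/∂y = 9 y,   ∂L/∂y' = y'.
Euler-Lagrange: y'' − 9 y = 0.
With k = 3, the general solution is
    y(x) = A cosh(3 x) + B sinh(3 x).
Fixed left endpoint y(0) = -5 ⇒ A = -5.
The right endpoint x = 11 is free, so the natural (transversality) condition is ∂L/∂y' |_{x=11} = 0, i.e. y'(11) = 0.
Compute y'(x) = A k sinh(k x) + B k cosh(k x), so
    y'(11) = A k sinh(k·11) + B k cosh(k·11) = 0
    ⇒ B = −A tanh(k·11) = 5 tanh(3·11).
Therefore the extremal is
    y(x) = −5 cosh(3 x) + 5 tanh(3·11) sinh(3 x).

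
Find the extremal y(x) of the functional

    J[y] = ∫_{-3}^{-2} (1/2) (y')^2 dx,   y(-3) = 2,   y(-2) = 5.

The Lagrangian is L = (1/2) (y')^2.
Compute ∂L/∂y = 0, ∂L/∂y' = y'.
The Euler-Lagrange equation d/dx(∂L/∂y') − ∂L/∂y = 0 reduces to
    y'' = 0.
Its general solution is
    y(x) = A x + B,
with A, B fixed by the endpoint conditions.
Applying the endpoint conditions y(-3) = 2 and y(-2) = 5: solve A·-3 + B = 2 and A·-2 + B = 5. Subtracting gives A(-2 − -3) = 5 − 2, so A = 3, and B = 2 − A·-3 = 11. Therefore
    y(x) = 3 x + 11.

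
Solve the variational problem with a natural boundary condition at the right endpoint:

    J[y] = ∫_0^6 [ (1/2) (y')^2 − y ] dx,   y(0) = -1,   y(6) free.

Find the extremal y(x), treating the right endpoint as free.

The Lagrangian L = (1/2) (y')^2 − y gives
    ∂L/∂y = −1,   ∂L/∂y' = y'.
Euler-Lagrange: d/dx(y') − (−1) = 0, i.e. y'' + 1 = 0, so
    y(x) = −(1/2) x^2 + C1 x + C2.
Fixed left endpoint y(0) = -1 ⇒ C2 = -1.
The right endpoint x = 6 is free, so the natural (transversality) condition is ∂L/∂y' |_{x=6} = 0, i.e. y'(6) = 0.
Compute y'(x) = −1 x + C1, so y'(6) = −6 + C1 = 0 ⇒ C1 = 6.
Therefore the extremal is
    y(x) = −x^2/2 + 6 x − 1.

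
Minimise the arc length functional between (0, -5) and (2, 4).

Arc-length functional: J[y] = ∫ sqrt(1 + (y')^2) dx.
Lagrangian L = sqrt(1 + (y')^2) has no explicit y dependence, so ∂L/∂y = 0 and the Euler-Lagrange equation gives
    d/dx( y' / sqrt(1 + (y')^2) ) = 0  ⇒  y' / sqrt(1 + (y')^2) = const.
Hence y' is constant, so y(x) is affine.
Fitting the endpoints (0, -5) and (2, 4):
    slope m = (4 − (-5)) / (2 − 0) = 9/2,
    intercept c = (-5) − m·0 = -5.
Extremal: y(x) = (9/2) x - 5.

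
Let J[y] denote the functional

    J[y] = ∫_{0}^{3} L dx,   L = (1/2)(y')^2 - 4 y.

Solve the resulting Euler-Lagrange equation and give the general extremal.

The Lagrangian is L = (1/2)(y')^2 - 4 y.
∂L/∂y = -4.
∂L/∂y' = y'.
The Euler-Lagrange equation d/dx(∂L/∂y') − ∂L/∂y = 0 becomes:
    y'' + 4 = 0
General solution: y(x) = -2 x^2 + A x + B, where A and B are arbitrary constants fixed by the endpoint conditions.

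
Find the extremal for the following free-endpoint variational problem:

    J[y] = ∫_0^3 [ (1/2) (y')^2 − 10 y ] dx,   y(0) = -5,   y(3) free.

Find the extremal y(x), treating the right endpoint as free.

The Lagrangian L = (1/2) (y')^2 − 10 y gives
    ∂L/∂y = −10,   ∂L/∂y' = y'.
Euler-Lagrange: d/dx(y') − (−10) = 0, i.e. y'' + 10 = 0, so
    y(x) = −(10/2) x^2 + C1 x + C2.
Fixed left endpoint y(0) = -5 ⇒ C2 = -5.
The right endpoint x = 3 is free, so the natural (transversality) condition is ∂L/∂y' |_{x=3} = 0, i.e. y'(3) = 0.
Compute y'(x) = −10 x + C1, so y'(3) = −30 + C1 = 0 ⇒ C1 = 30.
Therefore the extremal is
    y(x) = −5 x^2 + 30 x − 5.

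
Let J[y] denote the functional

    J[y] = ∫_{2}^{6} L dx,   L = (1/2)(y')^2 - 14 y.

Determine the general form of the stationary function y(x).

The Lagrangian is L = (1/2)(y')^2 - 14 y.
∂L/∂y = -14.
∂L/∂y' = y'.
The Euler-Lagrange equation d/dx(∂L/∂y') − ∂L/∂y = 0 becomes:
    y'' + 14 = 0
General solution: y(x) = -7 x^2 + A x + B, where A and B are arbitrary constants fixed by the endpoint conditions.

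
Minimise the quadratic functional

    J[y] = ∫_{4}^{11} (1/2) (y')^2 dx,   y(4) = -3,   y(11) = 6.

The Lagrangian is L = (1/2) (y')^2.
Compute ∂L/∂y = 0, ∂L/∂y' = y'.
The Euler-Lagrange equation d/dx(∂L/∂y') − ∂L/∂y = 0 reduces to
    y'' = 0.
Its general solution is
    y(x) = A x + B,
with A, B fixed by the endpoint conditions.
Applying the endpoint conditions y(4) = -3 and y(11) = 6: solve A·4 + B = -3 and A·11 + B = 6. Subtracting gives A(11 − 4) = 6 − -3, so A = 9/7, and B = -3 − A·4 = -57/7. Therefore
    y(x) = (9/7) x - 57/7.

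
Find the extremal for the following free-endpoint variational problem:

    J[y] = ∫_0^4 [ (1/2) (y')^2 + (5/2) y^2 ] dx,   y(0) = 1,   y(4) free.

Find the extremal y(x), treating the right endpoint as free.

The Lagrangian L = (1/2) (y')^2 + (5/2) y^2 gives
    ∂L/∂y = 5 y,   ∂L/∂y' = y'.
Euler-Lagrange: y'' − 5 y = 0.
With k = sqrt(5), the general solution is
    y(x) = A cosh(sqrt(5) x) + B sinh(sqrt(5) x).
Fixed left endpoint y(0) = 1 ⇒ A = 1.
The right endpoint x = 4 is free, so the natural (transversality) condition is ∂L/∂y' |_{x=4} = 0, i.e. y'(4) = 0.
Compute y'(x) = A k sinh(k x) + B k cosh(k x), so
    y'(4) = A k sinh(k·4) + B k cosh(k·4) = 0
    ⇒ B = −A tanh(k·4) = − tanh(sqrt(5)·4).
Therefore the extremal is
    y(x) = cosh(sqrt(5) x) − tanh(sqrt(5)·4) sinh(sqrt(5) x).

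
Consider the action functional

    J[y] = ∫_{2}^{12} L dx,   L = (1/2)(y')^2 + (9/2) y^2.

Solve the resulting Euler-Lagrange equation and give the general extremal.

The Lagrangian is L = (1/2)(y')^2 + (9/2) y^2.
∂L/∂y = 9y.
∂L/∂y' = y'.
The Euler-Lagrange equation d/dx(∂L/∂y') − ∂L/∂y = 0 becomes:
    y'' - 9 y = 0
General solution: y(x) = A e^(3x) + B e^(-3x), where A and B are arbitrary constants fixed by the endpoint conditions.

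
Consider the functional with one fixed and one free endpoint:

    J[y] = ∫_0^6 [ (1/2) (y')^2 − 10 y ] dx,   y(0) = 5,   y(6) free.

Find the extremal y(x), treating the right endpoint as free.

The Lagrangian L = (1/2) (y')^2 − 10 y gives
    ∂L/∂y = −10,   ∂L/∂y' = y'.
Euler-Lagrange: d/dx(y') − (−10) = 0, i.e. y'' + 10 = 0, so
    y(x) = −(10/2) x^2 + C1 x + C2.
Fixed left endpoint y(0) = 5 ⇒ C2 = 5.
The right endpoint x = 6 is free, so the natural (transversality) condition is ∂L/∂y' |_{x=6} = 0, i.e. y'(6) = 0.
Compute y'(x) = −10 x + C1, so y'(6) = −60 + C1 = 0 ⇒ C1 = 60.
Therefore the extremal is
    y(x) = −5 x^2 + 60 x + 5.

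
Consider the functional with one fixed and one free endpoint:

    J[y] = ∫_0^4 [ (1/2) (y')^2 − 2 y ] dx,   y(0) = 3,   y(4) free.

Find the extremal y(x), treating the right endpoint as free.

The Lagrangian L = (1/2) (y')^2 − 2 y gives
    ∂L/∂y = −2,   ∂L/∂y' = y'.
Euler-Lagrange: d/dx(y') − (−2) = 0, i.e. y'' + 2 = 0, so
    y(x) = −(2/2) x^2 + C1 x + C2.
Fixed left endpoint y(0) = 3 ⇒ C2 = 3.
The right endpoint x = 4 is free, so the natural (transversality) condition is ∂L/∂y' |_{x=4} = 0, i.e. y'(4) = 0.
Compute y'(x) = −2 x + C1, so y'(4) = −8 + C1 = 0 ⇒ C1 = 8.
Therefore the extremal is
    y(x) = −x^2 + 8 x + 3.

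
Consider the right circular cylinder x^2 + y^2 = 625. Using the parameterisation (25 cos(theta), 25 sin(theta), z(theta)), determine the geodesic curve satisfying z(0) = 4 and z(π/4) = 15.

Parameterise the cylinder of radius R = 25 as
    r(θ) = (25 cos θ, 25 sin θ, z(θ)).
The arc-length element is
    ds = sqrt(625 + (dz/dθ)^2) dθ,
so the Lagrangian is L = sqrt(625 + z'^2).
L depends on z' only, not on z or θ, so ∂L/∂z = 0 and
    ∂L/∂z' = z' / sqrt(625 + z'^2).
The Euler-Lagrange equation gives
    d/dθ( z' / sqrt(625 + z'^2) ) = 0,
so z' is constant. Integrating once:
    z(θ) = a θ + b,
a helix on the cylinder (a straight line when the cylinder is unrolled). The constants a, b are determined by the endpoint conditions.
With endpoint conditions z(0) = 4 and z(π/4) = 15: from z(0) = b we get b = 4, and a·π/4 + 4 = 15 gives a = 44/π, so
    z(θ) = (44/π) θ + 4.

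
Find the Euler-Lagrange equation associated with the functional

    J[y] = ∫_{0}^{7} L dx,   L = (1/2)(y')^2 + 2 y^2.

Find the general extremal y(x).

The Lagrangian is L = (1/2)(y')^2 + 2 y^2.
∂L/∂y = 4y.
∂L/∂y' = y'.
The Euler-Lagrange equation d/dx(∂L/∂y') − ∂L/∂y = 0 becomes:
    y'' - 4 y = 0
General solution: y(x) = A e^(2x) + B e^(-2x), where A and B are arbitrary constants fixed by the endpoint conditions.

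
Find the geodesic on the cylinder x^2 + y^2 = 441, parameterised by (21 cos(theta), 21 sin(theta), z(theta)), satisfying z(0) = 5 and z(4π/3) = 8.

Parameterise the cylinder of radius R = 21 as
    r(θ) = (21 cos θ, 21 sin θ, z(θ)).
The arc-length element is
    ds = sqrt(441 + (dz/dθ)^2) dθ,
so the Lagrangian is L = sqrt(441 + z'^2).
L depends on z' only, not on z or θ, so ∂L/∂z = 0 and
    ∂L/∂z' = z' / sqrt(441 + z'^2).
The Euler-Lagrange equation gives
    d/dθ( z' / sqrt(441 + z'^2) ) = 0,
so z' is constant. Integrating once:
    z(θ) = a θ + b,
a helix on the cylinder (a straight line when the cylinder is unrolled). The constants a, b are determined by the endpoint conditions.
With endpoint conditions z(0) = 5 and z(4π/3) = 8: from z(0) = b we get b = 5, and a·4π/3 + 5 = 8 gives a = 9/(4π), so
    z(θ) = (9/(4π)) θ + 5.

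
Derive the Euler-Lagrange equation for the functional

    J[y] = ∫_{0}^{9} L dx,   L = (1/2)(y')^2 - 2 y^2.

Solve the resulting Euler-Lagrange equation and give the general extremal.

The Lagrangian is L = (1/2)(y')^2 - 2 y^2.
∂L/∂y = -4y.
∂L/∂y' = y'.
The Euler-Lagrange equation d/dx(∂L/∂y') − ∂L/∂y = 0 becomes:
    y'' + 4 y = 0
General solution: y(x) = A sin(2x) + B cos(2x), where A and B are arbitrary constants fixed by the endpoint conditions.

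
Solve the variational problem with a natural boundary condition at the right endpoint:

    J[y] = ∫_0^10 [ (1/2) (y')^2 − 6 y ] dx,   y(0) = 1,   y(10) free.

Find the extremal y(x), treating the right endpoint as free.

The Lagrangian L = (1/2) (y')^2 − 6 y gives
    ∂L/∂y = −6,   ∂L/∂y' = y'.
Euler-Lagrange: d/dx(y') − (−6) = 0, i.e. y'' + 6 = 0, so
    y(x) = −(6/2) x^2 + C1 x + C2.
Fixed left endpoint y(0) = 1 ⇒ C2 = 1.
The right endpoint x = 10 is free, so the natural (transversality) condition is ∂L/∂y' |_{x=10} = 0, i.e. y'(10) = 0.
Compute y'(x) = −6 x + C1, so y'(10) = −60 + C1 = 0 ⇒ C1 = 60.
Therefore the extremal is
    y(x) = −3 x^2 + 60 x + 1.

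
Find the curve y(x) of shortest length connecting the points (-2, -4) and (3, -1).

Arc-length functional: J[y] = ∫ sqrt(1 + (y')^2) dx.
Lagrangian L = sqrt(1 + (y')^2) has no explicit y dependence, so ∂L/∂y = 0 and the Euler-Lagrange equation gives
    d/dx( y' / sqrt(1 + (y')^2) ) = 0  ⇒  y' / sqrt(1 + (y')^2) = const.
Hence y' is constant, so y(x) is affine.
Fitting the endpoints (-2, -4) and (3, -1):
    slope m = ((-1) − (-4)) / (3 − (-2)) = 3/5,
    intercept c = (-4) − m·(-2) = -14/5.
Extremal: y(x) = (3/5) x - 14/5.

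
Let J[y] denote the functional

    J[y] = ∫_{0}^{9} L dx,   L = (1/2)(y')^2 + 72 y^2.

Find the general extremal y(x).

The Lagrangian is L = (1/2)(y')^2 + 72 y^2.
∂L/∂y = 144y.
∂L/∂y' = y'.
The Euler-Lagrange equation d/dx(∂L/∂y') − ∂L/∂y = 0 becomes:
    y'' - 144 y = 0
General solution: y(x) = A e^(12x) + B e^(-12x), where A and B are arbitrary constants fixed by the endpoint conditions.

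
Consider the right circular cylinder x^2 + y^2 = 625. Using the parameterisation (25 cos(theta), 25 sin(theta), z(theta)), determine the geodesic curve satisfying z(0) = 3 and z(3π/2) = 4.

Parameterise the cylinder of radius R = 25 as
    r(θ) = (25 cos θ, 25 sin θ, z(θ)).
The arc-length element is
    ds = sqrt(625 + (dz/dθ)^2) dθ,
so the Lagrangian is L = sqrt(625 + z'^2).
L depends on z' only, not on z or θ, so ∂L/∂z = 0 and
    ∂L/∂z' = z' / sqrt(625 + z'^2).
The Euler-Lagrange equation gives
    d/dθ( z' / sqrt(625 + z'^2) ) = 0,
so z' is constant. Integrating once:
    z(θ) = a θ + b,
a helix on the cylinder (a straight line when the cylinder is unrolled). The constants a, b are determined by the endpoint conditions.
With endpoint conditions z(0) = 3 and z(3π/2) = 4: from z(0) = b we get b = 3, and a·3π/2 + 3 = 4 gives a = 2/(3π), so
    z(θ) = (2/(3π)) θ + 3.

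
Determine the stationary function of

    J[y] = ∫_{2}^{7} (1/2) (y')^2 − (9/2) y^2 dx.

The Lagrangian is L = (1/2) (y')^2 − (9/2) y^2.
Compute ∂L/∂y = -9y, ∂L/∂y' = y'.
The Euler-Lagrange equation d/dx(∂L/∂y') − ∂L/∂y = 0 reduces to
    y'' + 9 y = 0.
Its general solution is
    y(x) = A sin(3x) + B cos(3x),
with A, B fixed by the endpoint conditions.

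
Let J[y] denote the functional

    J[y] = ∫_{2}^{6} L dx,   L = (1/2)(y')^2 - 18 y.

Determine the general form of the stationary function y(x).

The Lagrangian is L = (1/2)(y')^2 - 18 y.
∂L/∂y = -18.
∂L/∂y' = y'.
The Euler-Lagrange equation d/dx(∂L/∂y') − ∂L/∂y = 0 becomes:
    y'' + 18 = 0
General solution: y(x) = -9 x^2 + A x + B, where A and B are arbitrary constants fixed by the endpoint conditions.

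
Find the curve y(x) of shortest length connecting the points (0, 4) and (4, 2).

Arc-length functional: J[y] = ∫ sqrt(1 + (y')^2) dx.
Lagrangian L = sqrt(1 + (y')^2) has no explicit y dependence, so ∂L/∂y = 0 and the Euler-Lagrange equation gives
    d/dx( y' / sqrt(1 + (y')^2) ) = 0  ⇒  y' / sqrt(1 + (y')^2) = const.
Hence y' is constant, so y(x) is affine.
Fitting the endpoints (0, 4) and (4, 2):
    slope m = (2 − 4) / (4 − 0) = -1/2,
    intercept c = 4 − m·0 = 4.
Extremal: y(x) = (-1/2) x + 4.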